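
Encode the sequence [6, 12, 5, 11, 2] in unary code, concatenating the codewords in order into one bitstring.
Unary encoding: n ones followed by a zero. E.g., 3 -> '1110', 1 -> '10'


Encode each number as n ones followed by a terminating 0:
  6 -> 1111110 (7 bits)
  12 -> 1111111111110 (13 bits)
  5 -> 111110 (6 bits)
  11 -> 111111111110 (12 bits)
  2 -> 110 (3 bits)
Total length = 7 + 13 + 6 + 12 + 3 = 41 bits.

Unary([6, 12, 5, 11, 2]) = 11111101111111111110111110111111111110110 (41 bits)


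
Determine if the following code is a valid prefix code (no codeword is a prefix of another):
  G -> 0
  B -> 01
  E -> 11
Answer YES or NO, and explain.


Checking each pair (does one codeword prefix another?):
  G='0' vs B='01': prefix -- VIOLATION

NO -- this is NOT a valid prefix code. G (0) is a prefix of B (01).


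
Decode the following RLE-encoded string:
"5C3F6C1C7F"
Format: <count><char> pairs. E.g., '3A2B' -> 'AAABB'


Expanding each <count><char> pair:
  5C -> 'CCCCC'
  3F -> 'FFF'
  6C -> 'CCCCCC'
  1C -> 'C'
  7F -> 'FFFFFFF'

Decoded = CCCCCFFFCCCCCCCFFFFFFF


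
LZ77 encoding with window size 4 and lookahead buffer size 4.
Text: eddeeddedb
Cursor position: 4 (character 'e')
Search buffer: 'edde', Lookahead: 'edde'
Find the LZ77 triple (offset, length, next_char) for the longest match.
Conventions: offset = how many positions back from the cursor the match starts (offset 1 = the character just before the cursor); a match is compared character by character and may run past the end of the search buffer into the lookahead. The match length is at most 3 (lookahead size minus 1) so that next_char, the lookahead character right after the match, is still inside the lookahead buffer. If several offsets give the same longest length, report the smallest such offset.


Try each offset into the search buffer:
  offset=1 (pos 3, char 'e'): match length 1
  offset=2 (pos 2, char 'd'): match length 0
  offset=3 (pos 1, char 'd'): match length 0
  offset=4 (pos 0, char 'e'): match length 3
Longest match has length 3 at offset 4.
next_char = character at position 4 + 3 = 7 -> 'e'

Best match: offset=4, length=3 (matching 'edd' starting at position 0)
LZ77 triple: (4, 3, 'e')


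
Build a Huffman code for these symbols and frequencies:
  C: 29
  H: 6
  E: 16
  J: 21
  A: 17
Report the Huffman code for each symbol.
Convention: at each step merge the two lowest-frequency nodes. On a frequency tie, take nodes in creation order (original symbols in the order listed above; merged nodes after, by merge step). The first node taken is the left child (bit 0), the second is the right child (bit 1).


Huffman tree construction:
Step 1: Merge H(6) + E(16) = 22
Step 2: Merge A(17) + J(21) = 38
Step 3: Merge (H+E)(22) + C(29) = 51
Step 4: Merge (A+J)(38) + ((H+E)+C)(51) = 89
Read each symbol's code off the tree from the root (left child = 0, right child = 1).

Codes:
  C: 11 (length 2)
  H: 100 (length 3)
  E: 101 (length 3)
  J: 01 (length 2)
  A: 00 (length 2)
Average code length: 200/89 = 2.2472 bits/symbol


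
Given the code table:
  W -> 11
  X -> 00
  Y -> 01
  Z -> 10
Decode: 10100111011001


Decoding:
10 -> Z
10 -> Z
01 -> Y
11 -> W
01 -> Y
10 -> Z
01 -> Y


Result: ZZYWYZY


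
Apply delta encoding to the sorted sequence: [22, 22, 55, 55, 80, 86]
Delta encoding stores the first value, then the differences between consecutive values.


First value: 22
Deltas:
  22 - 22 = 0
  55 - 22 = 33
  55 - 55 = 0
  80 - 55 = 25
  86 - 80 = 6


Delta encoded: [22, 0, 33, 0, 25, 6]


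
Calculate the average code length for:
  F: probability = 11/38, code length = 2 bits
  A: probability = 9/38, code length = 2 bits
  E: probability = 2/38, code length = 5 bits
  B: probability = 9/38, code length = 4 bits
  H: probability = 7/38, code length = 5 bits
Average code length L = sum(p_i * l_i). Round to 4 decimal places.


Weighted contributions p_i * l_i:
  F: (11/38) * 2 = 22/38
  A: (9/38) * 2 = 18/38
  E: (2/38) * 5 = 10/38
  B: (9/38) * 4 = 36/38
  H: (7/38) * 5 = 35/38
Sum = (22 + 18 + 10 + 36 + 35)/38 = 121/38

L = 121/38 = 3.1842 bits/symbol


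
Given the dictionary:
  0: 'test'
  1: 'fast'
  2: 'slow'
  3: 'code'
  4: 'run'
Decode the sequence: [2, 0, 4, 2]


Look up each index in the dictionary:
  2 -> 'slow'
  0 -> 'test'
  4 -> 'run'
  2 -> 'slow'

Decoded: "slow test run slow"


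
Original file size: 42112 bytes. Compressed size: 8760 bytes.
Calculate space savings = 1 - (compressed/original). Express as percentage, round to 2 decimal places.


ratio = compressed/original = 8760/42112 = 0.208017
savings = 1 - ratio = 1 - 0.208017 = 0.791983
as a percentage: 0.791983 * 100 = 79.2%

Space savings = 1 - 8760/42112 = 79.2%


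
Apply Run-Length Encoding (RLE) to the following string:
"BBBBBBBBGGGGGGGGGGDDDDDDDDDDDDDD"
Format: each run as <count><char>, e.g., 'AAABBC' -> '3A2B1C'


Scanning runs left to right:
  i=0: run of 'B' x 8 -> '8B'
  i=8: run of 'G' x 10 -> '10G'
  i=18: run of 'D' x 14 -> '14D'

RLE = 8B10G14D


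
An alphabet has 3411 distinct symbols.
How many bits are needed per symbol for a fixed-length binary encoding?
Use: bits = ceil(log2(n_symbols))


log2(3411) = 11.736
Bracket: 2^11 = 2048 < 3411 <= 2^12 = 4096
So ceil(log2(3411)) = 12

bits = ceil(log2(3411)) = ceil(11.736) = 12 bits


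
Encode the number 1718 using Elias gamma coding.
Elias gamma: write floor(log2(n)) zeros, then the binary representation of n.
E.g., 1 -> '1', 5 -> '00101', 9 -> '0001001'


num_bits = floor(log2(1718)) + 1 = 11
leading_zeros = num_bits - 1 = 10
binary(1718) = 11010110110

Elias gamma(1718) = '0000000000' + '11010110110' = 000000000011010110110 (21 bits)


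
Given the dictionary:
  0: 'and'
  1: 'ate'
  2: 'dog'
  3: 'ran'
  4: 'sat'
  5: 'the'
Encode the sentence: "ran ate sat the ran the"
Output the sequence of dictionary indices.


Look up each word in the dictionary:
  'ran' -> 3
  'ate' -> 1
  'sat' -> 4
  'the' -> 5
  'ran' -> 3
  'the' -> 5

Encoded: [3, 1, 4, 5, 3, 5]


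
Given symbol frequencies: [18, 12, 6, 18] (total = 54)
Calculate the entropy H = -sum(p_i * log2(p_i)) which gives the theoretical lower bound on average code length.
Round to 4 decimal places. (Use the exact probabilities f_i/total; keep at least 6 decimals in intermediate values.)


Per-symbol terms -p_i * log2(p_i) with p_i = f_i/54:
  p = 18/54 = 0.333333: log2(p) = -1.584963, -p*log2(p) = 0.528321
  p = 12/54 = 0.222222: log2(p) = -2.169925, -p*log2(p) = 0.482206
  p = 6/54 = 0.111111: log2(p) = -3.169925, -p*log2(p) = 0.352214
  p = 18/54 = 0.333333: log2(p) = -1.584963, -p*log2(p) = 0.528321
H = 0.528321 + 0.482206 + 0.352214 + 0.528321 = 1.891062

H = 1.8911 bits/symbol


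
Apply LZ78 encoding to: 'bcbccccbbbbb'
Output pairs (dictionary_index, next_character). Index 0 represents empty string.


LZ78 encoding steps:
Dictionary: {0: ''}
Step 1: w='' (idx 0), next='b' -> output (0, 'b'), add 'b' as idx 1
Step 2: w='' (idx 0), next='c' -> output (0, 'c'), add 'c' as idx 2
Step 3: w='b' (idx 1), next='c' -> output (1, 'c'), add 'bc' as idx 3
Step 4: w='c' (idx 2), next='c' -> output (2, 'c'), add 'cc' as idx 4
Step 5: w='c' (idx 2), next='b' -> output (2, 'b'), add 'cb' as idx 5
Step 6: w='b' (idx 1), next='b' -> output (1, 'b'), add 'bb' as idx 6
Step 7: w='bb' (idx 6), end of input -> output (6, '')


Encoded: [(0, 'b'), (0, 'c'), (1, 'c'), (2, 'c'), (2, 'b'), (1, 'b'), (6, '')]


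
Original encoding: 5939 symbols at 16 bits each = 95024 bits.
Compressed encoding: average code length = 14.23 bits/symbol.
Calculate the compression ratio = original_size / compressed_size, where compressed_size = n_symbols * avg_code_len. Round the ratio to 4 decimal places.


original_size = n_symbols * orig_bits = 5939 * 16 = 95024 bits
compressed_size = n_symbols * avg_code_len = 5939 * 14.23 = 84511.97 bits
ratio = original_size / compressed_size = 95024 / 84511.97 = 1.1244

Compression ratio = 1.1244


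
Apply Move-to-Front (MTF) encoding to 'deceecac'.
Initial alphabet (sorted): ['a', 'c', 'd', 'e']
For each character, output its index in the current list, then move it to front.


MTF encoding:
'd': index 2 in ['a', 'c', 'd', 'e'] -> ['d', 'a', 'c', 'e']
'e': index 3 in ['d', 'a', 'c', 'e'] -> ['e', 'd', 'a', 'c']
'c': index 3 in ['e', 'd', 'a', 'c'] -> ['c', 'e', 'd', 'a']
'e': index 1 in ['c', 'e', 'd', 'a'] -> ['e', 'c', 'd', 'a']
'e': index 0 in ['e', 'c', 'd', 'a'] -> ['e', 'c', 'd', 'a']
'c': index 1 in ['e', 'c', 'd', 'a'] -> ['c', 'e', 'd', 'a']
'a': index 3 in ['c', 'e', 'd', 'a'] -> ['a', 'c', 'e', 'd']
'c': index 1 in ['a', 'c', 'e', 'd'] -> ['c', 'a', 'e', 'd']


Output: [2, 3, 3, 1, 0, 1, 3, 1]


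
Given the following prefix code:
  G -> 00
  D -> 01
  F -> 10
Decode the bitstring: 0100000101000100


Decoding step by step:
Bits 01 -> D
Bits 00 -> G
Bits 00 -> G
Bits 01 -> D
Bits 01 -> D
Bits 00 -> G
Bits 01 -> D
Bits 00 -> G


Decoded message: DGGDDGDG


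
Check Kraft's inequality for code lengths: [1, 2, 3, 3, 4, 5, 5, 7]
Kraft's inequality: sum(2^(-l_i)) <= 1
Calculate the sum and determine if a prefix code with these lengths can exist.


Sum = 2^(-1) + 2^(-2) + 2^(-3) + 2^(-3) + 2^(-4) + 2^(-5) + 2^(-5) + 2^(-7)
    = 0.5 + 0.25 + 0.125 + 0.125 + 0.0625 + 0.03125 + 0.03125 + 0.0078125
    = 145/128 = 1.1328125
Since 1.1328125 > 1, Kraft's inequality is NOT satisfied.
A prefix code with these lengths CANNOT exist.

Kraft sum = 1.1328125. Not satisfied.


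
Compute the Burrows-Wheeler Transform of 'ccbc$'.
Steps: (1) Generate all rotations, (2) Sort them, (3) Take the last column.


Rotations (sorted):
  0: $ccbc -> last char: c
  1: bc$cc -> last char: c
  2: c$ccb -> last char: b
  3: cbc$c -> last char: c
  4: ccbc$ -> last char: $


BWT = ccbc$


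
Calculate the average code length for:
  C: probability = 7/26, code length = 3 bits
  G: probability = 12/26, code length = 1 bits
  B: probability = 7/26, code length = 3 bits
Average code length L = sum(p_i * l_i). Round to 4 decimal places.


Weighted contributions p_i * l_i:
  C: (7/26) * 3 = 21/26
  G: (12/26) * 1 = 12/26
  B: (7/26) * 3 = 21/26
Sum = (21 + 12 + 21)/26 = 54/26

L = 54/26 = 2.0769 bits/symbol


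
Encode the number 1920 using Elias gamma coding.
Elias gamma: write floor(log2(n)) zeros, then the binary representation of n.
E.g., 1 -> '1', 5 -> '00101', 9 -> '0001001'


num_bits = floor(log2(1920)) + 1 = 11
leading_zeros = num_bits - 1 = 10
binary(1920) = 11110000000

Elias gamma(1920) = '0000000000' + '11110000000' = 000000000011110000000 (21 bits)


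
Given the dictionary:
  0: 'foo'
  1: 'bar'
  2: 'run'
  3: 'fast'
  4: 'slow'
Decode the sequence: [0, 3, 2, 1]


Look up each index in the dictionary:
  0 -> 'foo'
  3 -> 'fast'
  2 -> 'run'
  1 -> 'bar'

Decoded: "foo fast run bar"


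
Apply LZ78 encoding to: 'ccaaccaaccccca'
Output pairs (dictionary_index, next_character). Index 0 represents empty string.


LZ78 encoding steps:
Dictionary: {0: ''}
Step 1: w='' (idx 0), next='c' -> output (0, 'c'), add 'c' as idx 1
Step 2: w='c' (idx 1), next='a' -> output (1, 'a'), add 'ca' as idx 2
Step 3: w='' (idx 0), next='a' -> output (0, 'a'), add 'a' as idx 3
Step 4: w='c' (idx 1), next='c' -> output (1, 'c'), add 'cc' as idx 4
Step 5: w='a' (idx 3), next='a' -> output (3, 'a'), add 'aa' as idx 5
Step 6: w='cc' (idx 4), next='c' -> output (4, 'c'), add 'ccc' as idx 6
Step 7: w='cc' (idx 4), next='a' -> output (4, 'a'), add 'cca' as idx 7


Encoded: [(0, 'c'), (1, 'a'), (0, 'a'), (1, 'c'), (3, 'a'), (4, 'c'), (4, 'a')]


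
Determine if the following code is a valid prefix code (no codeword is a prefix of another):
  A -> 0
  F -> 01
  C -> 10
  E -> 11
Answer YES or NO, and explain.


Checking each pair (does one codeword prefix another?):
  A='0' vs F='01': prefix -- VIOLATION

NO -- this is NOT a valid prefix code. A (0) is a prefix of F (01).


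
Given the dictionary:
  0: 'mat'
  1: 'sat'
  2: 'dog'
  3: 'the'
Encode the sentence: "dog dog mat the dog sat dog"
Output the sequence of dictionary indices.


Look up each word in the dictionary:
  'dog' -> 2
  'dog' -> 2
  'mat' -> 0
  'the' -> 3
  'dog' -> 2
  'sat' -> 1
  'dog' -> 2

Encoded: [2, 2, 0, 3, 2, 1, 2]


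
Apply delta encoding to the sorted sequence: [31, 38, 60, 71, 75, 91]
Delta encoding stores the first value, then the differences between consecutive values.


First value: 31
Deltas:
  38 - 31 = 7
  60 - 38 = 22
  71 - 60 = 11
  75 - 71 = 4
  91 - 75 = 16


Delta encoded: [31, 7, 22, 11, 4, 16]


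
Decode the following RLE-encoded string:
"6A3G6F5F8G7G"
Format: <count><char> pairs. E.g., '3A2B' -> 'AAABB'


Expanding each <count><char> pair:
  6A -> 'AAAAAA'
  3G -> 'GGG'
  6F -> 'FFFFFF'
  5F -> 'FFFFF'
  8G -> 'GGGGGGGG'
  7G -> 'GGGGGGG'

Decoded = AAAAAAGGGFFFFFFFFFFFGGGGGGGGGGGGGGG


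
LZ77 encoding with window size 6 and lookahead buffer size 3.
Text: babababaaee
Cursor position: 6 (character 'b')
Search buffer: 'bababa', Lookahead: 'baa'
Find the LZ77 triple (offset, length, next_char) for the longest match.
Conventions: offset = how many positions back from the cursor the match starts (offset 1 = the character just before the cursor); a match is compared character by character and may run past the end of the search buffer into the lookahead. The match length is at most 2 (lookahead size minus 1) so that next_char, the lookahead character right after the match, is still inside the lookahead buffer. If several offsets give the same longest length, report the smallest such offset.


Try each offset into the search buffer:
  offset=1 (pos 5, char 'a'): match length 0
  offset=2 (pos 4, char 'b'): match length 2
  offset=3 (pos 3, char 'a'): match length 0
  offset=4 (pos 2, char 'b'): match length 2
  offset=5 (pos 1, char 'a'): match length 0
  offset=6 (pos 0, char 'b'): match length 2
Longest match has length 2, found at offsets 2, 4, 6; take the smallest, offset 2.
next_char = character at position 6 + 2 = 8 -> 'a'

Best match: offset=2, length=2 (matching 'ba' starting at position 4)
LZ77 triple: (2, 2, 'a')


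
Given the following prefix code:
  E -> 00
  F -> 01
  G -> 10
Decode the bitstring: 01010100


Decoding step by step:
Bits 01 -> F
Bits 01 -> F
Bits 01 -> F
Bits 00 -> E


Decoded message: FFFE


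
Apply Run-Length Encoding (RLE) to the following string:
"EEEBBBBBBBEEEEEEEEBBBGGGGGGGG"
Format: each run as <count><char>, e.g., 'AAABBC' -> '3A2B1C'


Scanning runs left to right:
  i=0: run of 'E' x 3 -> '3E'
  i=3: run of 'B' x 7 -> '7B'
  i=10: run of 'E' x 8 -> '8E'
  i=18: run of 'B' x 3 -> '3B'
  i=21: run of 'G' x 8 -> '8G'

RLE = 3E7B8E3B8G


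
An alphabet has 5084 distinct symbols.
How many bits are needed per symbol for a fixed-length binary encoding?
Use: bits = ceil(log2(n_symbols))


log2(5084) = 12.3117
Bracket: 2^12 = 4096 < 5084 <= 2^13 = 8192
So ceil(log2(5084)) = 13

bits = ceil(log2(5084)) = ceil(12.3117) = 13 bits


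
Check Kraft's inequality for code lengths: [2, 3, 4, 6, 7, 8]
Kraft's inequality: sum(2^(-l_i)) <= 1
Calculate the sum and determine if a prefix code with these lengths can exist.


Sum = 2^(-2) + 2^(-3) + 2^(-4) + 2^(-6) + 2^(-7) + 2^(-8)
    = 0.25 + 0.125 + 0.0625 + 0.015625 + 0.0078125 + 0.00390625
    = 119/256 = 0.46484375
Since 0.46484375 <= 1, Kraft's inequality IS satisfied.
A prefix code with these lengths CAN exist.

Kraft sum = 0.46484375. Satisfied.


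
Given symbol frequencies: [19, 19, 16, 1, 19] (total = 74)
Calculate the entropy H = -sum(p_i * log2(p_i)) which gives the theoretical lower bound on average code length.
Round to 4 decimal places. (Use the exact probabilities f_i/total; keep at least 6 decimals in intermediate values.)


Per-symbol terms -p_i * log2(p_i) with p_i = f_i/74:
  p = 19/74 = 0.256757: log2(p) = -1.961526, -p*log2(p) = 0.503635
  p = 19/74 = 0.256757: log2(p) = -1.961526, -p*log2(p) = 0.503635
  p = 16/74 = 0.216216: log2(p) = -2.209453, -p*log2(p) = 0.477720
  p = 1/74 = 0.013514: log2(p) = -6.209453, -p*log2(p) = 0.083912
  p = 19/74 = 0.256757: log2(p) = -1.961526, -p*log2(p) = 0.503635
H = 0.503635 + 0.503635 + 0.477720 + 0.083912 + 0.503635 = 2.072537

H = 2.0725 bits/symbol


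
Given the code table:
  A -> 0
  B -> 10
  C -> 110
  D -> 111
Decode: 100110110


Decoding:
10 -> B
0 -> A
110 -> C
110 -> C


Result: BACC


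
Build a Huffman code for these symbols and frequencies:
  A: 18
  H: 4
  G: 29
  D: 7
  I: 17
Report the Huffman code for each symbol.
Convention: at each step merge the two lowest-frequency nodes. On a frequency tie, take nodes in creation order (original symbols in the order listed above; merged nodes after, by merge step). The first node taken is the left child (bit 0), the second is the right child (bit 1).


Huffman tree construction:
Step 1: Merge H(4) + D(7) = 11
Step 2: Merge (H+D)(11) + I(17) = 28
Step 3: Merge A(18) + ((H+D)+I)(28) = 46
Step 4: Merge G(29) + (A+((H+D)+I))(46) = 75
Read each symbol's code off the tree from the root (left child = 0, right child = 1).

Codes:
  A: 10 (length 2)
  H: 1100 (length 4)
  G: 0 (length 1)
  D: 1101 (length 4)
  I: 111 (length 3)
Average code length: 160/75 = 2.1333 bits/symbol


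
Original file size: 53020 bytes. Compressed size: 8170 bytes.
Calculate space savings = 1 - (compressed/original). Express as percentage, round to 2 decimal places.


ratio = compressed/original = 8170/53020 = 0.154093
savings = 1 - ratio = 1 - 0.154093 = 0.845907
as a percentage: 0.845907 * 100 = 84.59%

Space savings = 1 - 8170/53020 = 84.59%


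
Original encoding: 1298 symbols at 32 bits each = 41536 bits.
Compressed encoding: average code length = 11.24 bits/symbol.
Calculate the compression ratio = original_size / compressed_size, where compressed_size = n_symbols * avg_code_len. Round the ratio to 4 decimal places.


original_size = n_symbols * orig_bits = 1298 * 32 = 41536 bits
compressed_size = n_symbols * avg_code_len = 1298 * 11.24 = 14589.52 bits
ratio = original_size / compressed_size = 41536 / 14589.52 = 2.847

Compression ratio = 2.847


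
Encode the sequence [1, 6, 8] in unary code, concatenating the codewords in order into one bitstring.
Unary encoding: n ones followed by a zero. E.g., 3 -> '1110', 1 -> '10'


Encode each number as n ones followed by a terminating 0:
  1 -> 10 (2 bits)
  6 -> 1111110 (7 bits)
  8 -> 111111110 (9 bits)
Total length = 2 + 7 + 9 = 18 bits.

Unary([1, 6, 8]) = 101111110111111110 (18 bits)


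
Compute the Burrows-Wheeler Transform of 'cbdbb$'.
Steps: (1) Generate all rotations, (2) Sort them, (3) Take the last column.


Rotations (sorted):
  0: $cbdbb -> last char: b
  1: b$cbdb -> last char: b
  2: bb$cbd -> last char: d
  3: bdbb$c -> last char: c
  4: cbdbb$ -> last char: $
  5: dbb$cb -> last char: b


BWT = bbdc$b


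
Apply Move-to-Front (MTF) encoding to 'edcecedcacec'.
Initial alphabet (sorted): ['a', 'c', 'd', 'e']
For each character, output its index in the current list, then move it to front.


MTF encoding:
'e': index 3 in ['a', 'c', 'd', 'e'] -> ['e', 'a', 'c', 'd']
'd': index 3 in ['e', 'a', 'c', 'd'] -> ['d', 'e', 'a', 'c']
'c': index 3 in ['d', 'e', 'a', 'c'] -> ['c', 'd', 'e', 'a']
'e': index 2 in ['c', 'd', 'e', 'a'] -> ['e', 'c', 'd', 'a']
'c': index 1 in ['e', 'c', 'd', 'a'] -> ['c', 'e', 'd', 'a']
'e': index 1 in ['c', 'e', 'd', 'a'] -> ['e', 'c', 'd', 'a']
'd': index 2 in ['e', 'c', 'd', 'a'] -> ['d', 'e', 'c', 'a']
'c': index 2 in ['d', 'e', 'c', 'a'] -> ['c', 'd', 'e', 'a']
'a': index 3 in ['c', 'd', 'e', 'a'] -> ['a', 'c', 'd', 'e']
'c': index 1 in ['a', 'c', 'd', 'e'] -> ['c', 'a', 'd', 'e']
'e': index 3 in ['c', 'a', 'd', 'e'] -> ['e', 'c', 'a', 'd']
'c': index 1 in ['e', 'c', 'a', 'd'] -> ['c', 'e', 'a', 'd']


Output: [3, 3, 3, 2, 1, 1, 2, 2, 3, 1, 3, 1]


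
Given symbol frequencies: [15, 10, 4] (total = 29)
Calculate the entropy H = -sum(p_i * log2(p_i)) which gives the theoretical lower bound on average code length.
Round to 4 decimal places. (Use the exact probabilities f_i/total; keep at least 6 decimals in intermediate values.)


Per-symbol terms -p_i * log2(p_i) with p_i = f_i/29:
  p = 15/29 = 0.517241: log2(p) = -0.951090, -p*log2(p) = 0.491943
  p = 10/29 = 0.344828: log2(p) = -1.536053, -p*log2(p) = 0.529673
  p = 4/29 = 0.137931: log2(p) = -2.857981, -p*log2(p) = 0.394204
H = 0.491943 + 0.529673 + 0.394204 = 1.415820

H = 1.4158 bits/symbol


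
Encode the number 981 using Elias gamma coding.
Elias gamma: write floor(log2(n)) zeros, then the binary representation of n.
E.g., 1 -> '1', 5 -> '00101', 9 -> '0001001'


num_bits = floor(log2(981)) + 1 = 10
leading_zeros = num_bits - 1 = 9
binary(981) = 1111010101

Elias gamma(981) = '000000000' + '1111010101' = 0000000001111010101 (19 bits)


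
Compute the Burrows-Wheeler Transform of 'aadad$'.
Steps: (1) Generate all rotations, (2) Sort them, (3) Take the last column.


Rotations (sorted):
  0: $aadad -> last char: d
  1: aadad$ -> last char: $
  2: ad$aad -> last char: d
  3: adad$a -> last char: a
  4: d$aada -> last char: a
  5: dad$aa -> last char: a


BWT = d$daaa


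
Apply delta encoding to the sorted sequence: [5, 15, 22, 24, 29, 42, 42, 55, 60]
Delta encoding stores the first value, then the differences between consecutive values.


First value: 5
Deltas:
  15 - 5 = 10
  22 - 15 = 7
  24 - 22 = 2
  29 - 24 = 5
  42 - 29 = 13
  42 - 42 = 0
  55 - 42 = 13
  60 - 55 = 5


Delta encoded: [5, 10, 7, 2, 5, 13, 0, 13, 5]


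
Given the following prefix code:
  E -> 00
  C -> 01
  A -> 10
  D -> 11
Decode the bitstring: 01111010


Decoding step by step:
Bits 01 -> C
Bits 11 -> D
Bits 10 -> A
Bits 10 -> A


Decoded message: CDAA


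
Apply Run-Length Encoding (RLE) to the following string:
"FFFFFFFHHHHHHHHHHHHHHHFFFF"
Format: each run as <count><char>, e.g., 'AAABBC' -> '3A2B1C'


Scanning runs left to right:
  i=0: run of 'F' x 7 -> '7F'
  i=7: run of 'H' x 15 -> '15H'
  i=22: run of 'F' x 4 -> '4F'

RLE = 7F15H4F


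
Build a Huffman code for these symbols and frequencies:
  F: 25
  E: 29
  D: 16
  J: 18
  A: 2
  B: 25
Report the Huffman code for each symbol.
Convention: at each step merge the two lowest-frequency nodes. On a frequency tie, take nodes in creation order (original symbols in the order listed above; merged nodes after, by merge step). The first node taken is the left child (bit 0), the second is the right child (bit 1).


Huffman tree construction:
Step 1: Merge A(2) + D(16) = 18
Step 2: Merge J(18) + (A+D)(18) = 36
Step 3: Merge F(25) + B(25) = 50
Step 4: Merge E(29) + (J+(A+D))(36) = 65
Step 5: Merge (F+B)(50) + (E+(J+(A+D)))(65) = 115
Read each symbol's code off the tree from the root (left child = 0, right child = 1).

Codes:
  F: 00 (length 2)
  E: 10 (length 2)
  D: 1111 (length 4)
  J: 110 (length 3)
  A: 1110 (length 4)
  B: 01 (length 2)
Average code length: 284/115 = 2.4696 bits/symbol


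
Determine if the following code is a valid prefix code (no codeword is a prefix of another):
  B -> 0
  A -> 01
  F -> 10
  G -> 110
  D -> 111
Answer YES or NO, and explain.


Checking each pair (does one codeword prefix another?):
  B='0' vs A='01': prefix -- VIOLATION

NO -- this is NOT a valid prefix code. B (0) is a prefix of A (01).


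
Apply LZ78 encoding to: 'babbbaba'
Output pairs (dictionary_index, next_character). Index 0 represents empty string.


LZ78 encoding steps:
Dictionary: {0: ''}
Step 1: w='' (idx 0), next='b' -> output (0, 'b'), add 'b' as idx 1
Step 2: w='' (idx 0), next='a' -> output (0, 'a'), add 'a' as idx 2
Step 3: w='b' (idx 1), next='b' -> output (1, 'b'), add 'bb' as idx 3
Step 4: w='b' (idx 1), next='a' -> output (1, 'a'), add 'ba' as idx 4
Step 5: w='ba' (idx 4), end of input -> output (4, '')


Encoded: [(0, 'b'), (0, 'a'), (1, 'b'), (1, 'a'), (4, '')]


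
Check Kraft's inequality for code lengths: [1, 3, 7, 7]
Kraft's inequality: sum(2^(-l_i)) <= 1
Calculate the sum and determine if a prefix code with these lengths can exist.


Sum = 2^(-1) + 2^(-3) + 2^(-7) + 2^(-7)
    = 0.5 + 0.125 + 0.0078125 + 0.0078125
    = 82/128 = 0.640625
Since 0.640625 <= 1, Kraft's inequality IS satisfied.
A prefix code with these lengths CAN exist.

Kraft sum = 0.640625. Satisfied.


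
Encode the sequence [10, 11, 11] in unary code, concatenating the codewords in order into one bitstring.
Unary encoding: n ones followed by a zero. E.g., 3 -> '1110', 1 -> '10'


Encode each number as n ones followed by a terminating 0:
  10 -> 11111111110 (11 bits)
  11 -> 111111111110 (12 bits)
  11 -> 111111111110 (12 bits)
Total length = 11 + 12 + 12 = 35 bits.

Unary([10, 11, 11]) = 11111111110111111111110111111111110 (35 bits)


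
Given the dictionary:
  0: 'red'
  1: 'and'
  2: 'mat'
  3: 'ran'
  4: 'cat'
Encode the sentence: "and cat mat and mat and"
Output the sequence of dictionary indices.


Look up each word in the dictionary:
  'and' -> 1
  'cat' -> 4
  'mat' -> 2
  'and' -> 1
  'mat' -> 2
  'and' -> 1

Encoded: [1, 4, 2, 1, 2, 1]


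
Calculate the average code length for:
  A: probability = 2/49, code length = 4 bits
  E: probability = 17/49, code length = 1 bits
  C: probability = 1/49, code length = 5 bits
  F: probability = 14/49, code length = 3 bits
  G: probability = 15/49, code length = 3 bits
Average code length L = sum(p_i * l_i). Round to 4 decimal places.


Weighted contributions p_i * l_i:
  A: (2/49) * 4 = 8/49
  E: (17/49) * 1 = 17/49
  C: (1/49) * 5 = 5/49
  F: (14/49) * 3 = 42/49
  G: (15/49) * 3 = 45/49
Sum = (8 + 17 + 5 + 42 + 45)/49 = 117/49

L = 117/49 = 2.3878 bits/symbol


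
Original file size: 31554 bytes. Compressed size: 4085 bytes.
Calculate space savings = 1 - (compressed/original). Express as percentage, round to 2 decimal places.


ratio = compressed/original = 4085/31554 = 0.129461
savings = 1 - ratio = 1 - 0.129461 = 0.870539
as a percentage: 0.870539 * 100 = 87.05%

Space savings = 1 - 4085/31554 = 87.05%


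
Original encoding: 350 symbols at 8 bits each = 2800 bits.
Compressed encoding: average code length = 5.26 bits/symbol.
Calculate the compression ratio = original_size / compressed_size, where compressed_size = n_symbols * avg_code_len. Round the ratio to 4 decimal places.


original_size = n_symbols * orig_bits = 350 * 8 = 2800 bits
compressed_size = n_symbols * avg_code_len = 350 * 5.26 = 1841.0 bits
ratio = original_size / compressed_size = 2800 / 1841.0 = 1.5209

Compression ratio = 1.5209


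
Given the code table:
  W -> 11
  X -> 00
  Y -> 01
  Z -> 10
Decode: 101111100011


Decoding:
10 -> Z
11 -> W
11 -> W
10 -> Z
00 -> X
11 -> W


Result: ZWWZXW


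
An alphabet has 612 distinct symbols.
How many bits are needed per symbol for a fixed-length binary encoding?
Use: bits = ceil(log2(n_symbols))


log2(612) = 9.2574
Bracket: 2^9 = 512 < 612 <= 2^10 = 1024
So ceil(log2(612)) = 10

bits = ceil(log2(612)) = ceil(9.2574) = 10 bits


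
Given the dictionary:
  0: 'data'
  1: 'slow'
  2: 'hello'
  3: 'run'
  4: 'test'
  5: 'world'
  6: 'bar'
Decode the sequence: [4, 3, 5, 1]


Look up each index in the dictionary:
  4 -> 'test'
  3 -> 'run'
  5 -> 'world'
  1 -> 'slow'

Decoded: "test run world slow"


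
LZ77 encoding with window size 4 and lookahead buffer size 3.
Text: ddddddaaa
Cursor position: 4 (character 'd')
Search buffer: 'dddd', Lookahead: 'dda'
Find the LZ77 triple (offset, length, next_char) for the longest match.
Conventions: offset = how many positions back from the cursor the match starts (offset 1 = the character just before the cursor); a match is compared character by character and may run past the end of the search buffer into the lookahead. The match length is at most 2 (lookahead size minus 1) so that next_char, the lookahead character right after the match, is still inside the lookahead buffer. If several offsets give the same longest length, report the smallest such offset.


Try each offset into the search buffer:
  offset=1 (pos 3, char 'd'): match length 2
  offset=2 (pos 2, char 'd'): match length 2
  offset=3 (pos 1, char 'd'): match length 2
  offset=4 (pos 0, char 'd'): match length 2
Longest match has length 2, found at offsets 1, 2, 3, 4; take the smallest, offset 1.
next_char = character at position 4 + 2 = 6 -> 'a'

Best match: offset=1, length=2 (matching 'dd' starting at position 3)
LZ77 triple: (1, 2, 'a')


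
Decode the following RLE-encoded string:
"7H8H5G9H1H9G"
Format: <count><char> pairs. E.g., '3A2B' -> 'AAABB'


Expanding each <count><char> pair:
  7H -> 'HHHHHHH'
  8H -> 'HHHHHHHH'
  5G -> 'GGGGG'
  9H -> 'HHHHHHHHH'
  1H -> 'H'
  9G -> 'GGGGGGGGG'

Decoded = HHHHHHHHHHHHHHHGGGGGHHHHHHHHHHGGGGGGGGG


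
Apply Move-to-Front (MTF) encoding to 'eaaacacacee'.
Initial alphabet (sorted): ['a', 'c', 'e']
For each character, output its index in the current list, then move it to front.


MTF encoding:
'e': index 2 in ['a', 'c', 'e'] -> ['e', 'a', 'c']
'a': index 1 in ['e', 'a', 'c'] -> ['a', 'e', 'c']
'a': index 0 in ['a', 'e', 'c'] -> ['a', 'e', 'c']
'a': index 0 in ['a', 'e', 'c'] -> ['a', 'e', 'c']
'c': index 2 in ['a', 'e', 'c'] -> ['c', 'a', 'e']
'a': index 1 in ['c', 'a', 'e'] -> ['a', 'c', 'e']
'c': index 1 in ['a', 'c', 'e'] -> ['c', 'a', 'e']
'a': index 1 in ['c', 'a', 'e'] -> ['a', 'c', 'e']
'c': index 1 in ['a', 'c', 'e'] -> ['c', 'a', 'e']
'e': index 2 in ['c', 'a', 'e'] -> ['e', 'c', 'a']
'e': index 0 in ['e', 'c', 'a'] -> ['e', 'c', 'a']


Output: [2, 1, 0, 0, 2, 1, 1, 1, 1, 2, 0]


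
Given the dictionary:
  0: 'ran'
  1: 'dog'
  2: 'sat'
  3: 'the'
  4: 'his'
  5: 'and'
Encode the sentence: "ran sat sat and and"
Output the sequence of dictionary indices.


Look up each word in the dictionary:
  'ran' -> 0
  'sat' -> 2
  'sat' -> 2
  'and' -> 5
  'and' -> 5

Encoded: [0, 2, 2, 5, 5]


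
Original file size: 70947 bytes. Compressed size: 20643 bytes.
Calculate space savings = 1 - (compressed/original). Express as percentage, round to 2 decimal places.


ratio = compressed/original = 20643/70947 = 0.290964
savings = 1 - ratio = 1 - 0.290964 = 0.709036
as a percentage: 0.709036 * 100 = 70.9%

Space savings = 1 - 20643/70947 = 70.9%


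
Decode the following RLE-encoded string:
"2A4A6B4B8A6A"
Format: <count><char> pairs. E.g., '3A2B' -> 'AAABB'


Expanding each <count><char> pair:
  2A -> 'AA'
  4A -> 'AAAA'
  6B -> 'BBBBBB'
  4B -> 'BBBB'
  8A -> 'AAAAAAAA'
  6A -> 'AAAAAA'

Decoded = AAAAAABBBBBBBBBBAAAAAAAAAAAAAA


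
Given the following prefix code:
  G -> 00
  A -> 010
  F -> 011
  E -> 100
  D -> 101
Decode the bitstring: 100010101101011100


Decoding step by step:
Bits 100 -> E
Bits 010 -> A
Bits 101 -> D
Bits 101 -> D
Bits 011 -> F
Bits 100 -> E


Decoded message: EADDFE


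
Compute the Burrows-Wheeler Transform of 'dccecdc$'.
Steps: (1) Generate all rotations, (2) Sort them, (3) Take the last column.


Rotations (sorted):
  0: $dccecdc -> last char: c
  1: c$dccecd -> last char: d
  2: ccecdc$d -> last char: d
  3: cdc$dcce -> last char: e
  4: cecdc$dc -> last char: c
  5: dc$dccec -> last char: c
  6: dccecdc$ -> last char: $
  7: ecdc$dcc -> last char: c


BWT = cddecc$c


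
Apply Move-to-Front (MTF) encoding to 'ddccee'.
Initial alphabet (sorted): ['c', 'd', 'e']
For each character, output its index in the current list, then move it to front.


MTF encoding:
'd': index 1 in ['c', 'd', 'e'] -> ['d', 'c', 'e']
'd': index 0 in ['d', 'c', 'e'] -> ['d', 'c', 'e']
'c': index 1 in ['d', 'c', 'e'] -> ['c', 'd', 'e']
'c': index 0 in ['c', 'd', 'e'] -> ['c', 'd', 'e']
'e': index 2 in ['c', 'd', 'e'] -> ['e', 'c', 'd']
'e': index 0 in ['e', 'c', 'd'] -> ['e', 'c', 'd']


Output: [1, 0, 1, 0, 2, 0]


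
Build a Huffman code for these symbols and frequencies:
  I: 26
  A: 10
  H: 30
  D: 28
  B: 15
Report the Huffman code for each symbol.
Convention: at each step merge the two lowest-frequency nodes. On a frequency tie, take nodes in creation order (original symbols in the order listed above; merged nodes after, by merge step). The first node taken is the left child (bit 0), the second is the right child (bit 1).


Huffman tree construction:
Step 1: Merge A(10) + B(15) = 25
Step 2: Merge (A+B)(25) + I(26) = 51
Step 3: Merge D(28) + H(30) = 58
Step 4: Merge ((A+B)+I)(51) + (D+H)(58) = 109
Read each symbol's code off the tree from the root (left child = 0, right child = 1).

Codes:
  I: 01 (length 2)
  A: 000 (length 3)
  H: 11 (length 2)
  D: 10 (length 2)
  B: 001 (length 3)
Average code length: 243/109 = 2.2294 bits/symbol


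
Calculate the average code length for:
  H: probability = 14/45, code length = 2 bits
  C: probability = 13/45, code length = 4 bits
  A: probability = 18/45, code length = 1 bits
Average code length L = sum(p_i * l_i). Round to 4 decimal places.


Weighted contributions p_i * l_i:
  H: (14/45) * 2 = 28/45
  C: (13/45) * 4 = 52/45
  A: (18/45) * 1 = 18/45
Sum = (28 + 52 + 18)/45 = 98/45

L = 98/45 = 2.1778 bits/symbol


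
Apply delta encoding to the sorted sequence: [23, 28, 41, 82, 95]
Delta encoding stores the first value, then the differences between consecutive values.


First value: 23
Deltas:
  28 - 23 = 5
  41 - 28 = 13
  82 - 41 = 41
  95 - 82 = 13


Delta encoded: [23, 5, 13, 41, 13]


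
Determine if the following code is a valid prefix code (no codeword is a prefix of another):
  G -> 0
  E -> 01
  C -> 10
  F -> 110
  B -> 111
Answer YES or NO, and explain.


Checking each pair (does one codeword prefix another?):
  G='0' vs E='01': prefix -- VIOLATION

NO -- this is NOT a valid prefix code. G (0) is a prefix of E (01).


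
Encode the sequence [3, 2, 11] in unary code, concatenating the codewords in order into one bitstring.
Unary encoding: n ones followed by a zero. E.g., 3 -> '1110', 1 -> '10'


Encode each number as n ones followed by a terminating 0:
  3 -> 1110 (4 bits)
  2 -> 110 (3 bits)
  11 -> 111111111110 (12 bits)
Total length = 4 + 3 + 12 = 19 bits.

Unary([3, 2, 11]) = 1110110111111111110 (19 bits)


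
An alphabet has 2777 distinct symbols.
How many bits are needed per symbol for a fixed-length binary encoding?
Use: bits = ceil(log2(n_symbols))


log2(2777) = 11.4393
Bracket: 2^11 = 2048 < 2777 <= 2^12 = 4096
So ceil(log2(2777)) = 12

bits = ceil(log2(2777)) = ceil(11.4393) = 12 bits


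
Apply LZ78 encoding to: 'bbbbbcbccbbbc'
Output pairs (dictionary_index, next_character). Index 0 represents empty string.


LZ78 encoding steps:
Dictionary: {0: ''}
Step 1: w='' (idx 0), next='b' -> output (0, 'b'), add 'b' as idx 1
Step 2: w='b' (idx 1), next='b' -> output (1, 'b'), add 'bb' as idx 2
Step 3: w='bb' (idx 2), next='c' -> output (2, 'c'), add 'bbc' as idx 3
Step 4: w='b' (idx 1), next='c' -> output (1, 'c'), add 'bc' as idx 4
Step 5: w='' (idx 0), next='c' -> output (0, 'c'), add 'c' as idx 5
Step 6: w='bb' (idx 2), next='b' -> output (2, 'b'), add 'bbb' as idx 6
Step 7: w='c' (idx 5), end of input -> output (5, '')


Encoded: [(0, 'b'), (1, 'b'), (2, 'c'), (1, 'c'), (0, 'c'), (2, 'b'), (5, '')]


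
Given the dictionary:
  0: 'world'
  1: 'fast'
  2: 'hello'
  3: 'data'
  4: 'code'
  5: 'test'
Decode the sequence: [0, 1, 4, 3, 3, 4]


Look up each index in the dictionary:
  0 -> 'world'
  1 -> 'fast'
  4 -> 'code'
  3 -> 'data'
  3 -> 'data'
  4 -> 'code'

Decoded: "world fast code data data code"


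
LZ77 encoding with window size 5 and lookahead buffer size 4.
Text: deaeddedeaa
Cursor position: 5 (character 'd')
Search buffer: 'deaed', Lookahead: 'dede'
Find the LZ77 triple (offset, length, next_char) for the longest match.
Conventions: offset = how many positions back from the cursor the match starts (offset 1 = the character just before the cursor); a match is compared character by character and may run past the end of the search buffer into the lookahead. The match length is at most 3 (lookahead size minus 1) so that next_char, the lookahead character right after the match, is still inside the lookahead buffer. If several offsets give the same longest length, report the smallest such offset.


Try each offset into the search buffer:
  offset=1 (pos 4, char 'd'): match length 1
  offset=2 (pos 3, char 'e'): match length 0
  offset=3 (pos 2, char 'a'): match length 0
  offset=4 (pos 1, char 'e'): match length 0
  offset=5 (pos 0, char 'd'): match length 2
Longest match has length 2 at offset 5.
next_char = character at position 5 + 2 = 7 -> 'd'

Best match: offset=5, length=2 (matching 'de' starting at position 0)
LZ77 triple: (5, 2, 'd')


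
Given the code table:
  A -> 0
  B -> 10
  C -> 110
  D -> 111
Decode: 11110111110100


Decoding:
111 -> D
10 -> B
111 -> D
110 -> C
10 -> B
0 -> A


Result: DBDCBA


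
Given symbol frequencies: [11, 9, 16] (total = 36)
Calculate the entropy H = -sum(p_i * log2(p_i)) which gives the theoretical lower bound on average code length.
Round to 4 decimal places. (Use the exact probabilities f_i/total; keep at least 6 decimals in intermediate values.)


Per-symbol terms -p_i * log2(p_i) with p_i = f_i/36:
  p = 11/36 = 0.305556: log2(p) = -1.710493, -p*log2(p) = 0.522651
  p = 9/36 = 0.250000: log2(p) = -2.000000, -p*log2(p) = 0.500000
  p = 16/36 = 0.444444: log2(p) = -1.169925, -p*log2(p) = 0.519967
H = 0.522651 + 0.500000 + 0.519967 = 1.542618

H = 1.5426 bits/symbol


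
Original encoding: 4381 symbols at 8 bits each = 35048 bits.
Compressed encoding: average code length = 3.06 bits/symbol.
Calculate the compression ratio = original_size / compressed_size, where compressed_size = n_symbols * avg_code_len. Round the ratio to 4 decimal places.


original_size = n_symbols * orig_bits = 4381 * 8 = 35048 bits
compressed_size = n_symbols * avg_code_len = 4381 * 3.06 = 13405.86 bits
ratio = original_size / compressed_size = 35048 / 13405.86 = 2.6144

Compression ratio = 2.6144


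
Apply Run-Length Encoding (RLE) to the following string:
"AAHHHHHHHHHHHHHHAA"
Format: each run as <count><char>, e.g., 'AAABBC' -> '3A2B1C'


Scanning runs left to right:
  i=0: run of 'A' x 2 -> '2A'
  i=2: run of 'H' x 14 -> '14H'
  i=16: run of 'A' x 2 -> '2A'

RLE = 2A14H2A


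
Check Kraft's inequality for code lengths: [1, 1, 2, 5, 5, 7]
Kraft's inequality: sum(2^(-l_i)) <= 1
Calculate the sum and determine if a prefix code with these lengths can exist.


Sum = 2^(-1) + 2^(-1) + 2^(-2) + 2^(-5) + 2^(-5) + 2^(-7)
    = 0.5 + 0.5 + 0.25 + 0.03125 + 0.03125 + 0.0078125
    = 169/128 = 1.3203125
Since 1.3203125 > 1, Kraft's inequality is NOT satisfied.
A prefix code with these lengths CANNOT exist.

Kraft sum = 1.3203125. Not satisfied.


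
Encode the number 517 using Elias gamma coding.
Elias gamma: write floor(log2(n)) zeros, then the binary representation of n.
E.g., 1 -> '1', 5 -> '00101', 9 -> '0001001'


num_bits = floor(log2(517)) + 1 = 10
leading_zeros = num_bits - 1 = 9
binary(517) = 1000000101

Elias gamma(517) = '000000000' + '1000000101' = 0000000001000000101 (19 bits)


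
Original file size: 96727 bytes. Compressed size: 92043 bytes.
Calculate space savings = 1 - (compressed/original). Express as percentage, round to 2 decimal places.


ratio = compressed/original = 92043/96727 = 0.951575
savings = 1 - ratio = 1 - 0.951575 = 0.048425
as a percentage: 0.048425 * 100 = 4.84%

Space savings = 1 - 92043/96727 = 4.84%


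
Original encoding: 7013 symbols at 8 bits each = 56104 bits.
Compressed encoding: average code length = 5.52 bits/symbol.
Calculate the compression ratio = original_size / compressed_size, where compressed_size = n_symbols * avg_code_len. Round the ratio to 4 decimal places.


original_size = n_symbols * orig_bits = 7013 * 8 = 56104 bits
compressed_size = n_symbols * avg_code_len = 7013 * 5.52 = 38711.76 bits
ratio = original_size / compressed_size = 56104 / 38711.76 = 1.4493

Compression ratio = 1.4493


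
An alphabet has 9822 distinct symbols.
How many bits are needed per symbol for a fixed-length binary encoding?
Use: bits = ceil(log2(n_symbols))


log2(9822) = 13.2618
Bracket: 2^13 = 8192 < 9822 <= 2^14 = 16384
So ceil(log2(9822)) = 14

bits = ceil(log2(9822)) = ceil(13.2618) = 14 bits


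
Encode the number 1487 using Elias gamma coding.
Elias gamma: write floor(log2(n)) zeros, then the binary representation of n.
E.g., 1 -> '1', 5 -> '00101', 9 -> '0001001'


num_bits = floor(log2(1487)) + 1 = 11
leading_zeros = num_bits - 1 = 10
binary(1487) = 10111001111

Elias gamma(1487) = '0000000000' + '10111001111' = 000000000010111001111 (21 bits)
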